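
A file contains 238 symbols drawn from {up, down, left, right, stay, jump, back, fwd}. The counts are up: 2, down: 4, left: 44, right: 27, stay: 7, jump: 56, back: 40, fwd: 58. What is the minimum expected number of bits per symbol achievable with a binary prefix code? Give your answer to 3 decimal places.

Probabilities are the counts divided by 238.
Repeatedly combine the two least-probable nodes; the expected code length is the sum of the merged weights.
merge 1/119 + 2/119 → 3/119
merge 3/119 + 1/34 → 13/238
merge 13/238 + 27/238 → 20/119
merge 20/119 + 20/119 → 40/119
merge 22/119 + 4/17 → 50/119
merge 29/119 + 40/119 → 69/119
merge 50/119 + 69/119 → 1
L = 3/119 + 13/238 + 20/119 + 40/119 + 50/119 + 69/119 + 1 = 615/238 ≈ 2.584 bits/symbol.

2.584 bits/symbol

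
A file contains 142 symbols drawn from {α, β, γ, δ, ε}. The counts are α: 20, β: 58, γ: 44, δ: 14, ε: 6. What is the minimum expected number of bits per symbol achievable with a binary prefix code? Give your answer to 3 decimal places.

Probabilities are the counts divided by 142.
Repeatedly combine the two least-probable nodes; the expected code length is the sum of the merged weights.
merge 3/71 + 7/71 → 10/71
merge 10/71 + 10/71 → 20/71
merge 20/71 + 22/71 → 42/71
merge 29/71 + 42/71 → 1
L = 10/71 + 20/71 + 42/71 + 1 = 143/71 ≈ 2.014 bits/symbol.

2.014 bits/symbol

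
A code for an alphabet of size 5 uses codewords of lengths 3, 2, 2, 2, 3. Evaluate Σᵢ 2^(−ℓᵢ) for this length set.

1

With common denominator 2^3 = 8: Σ 2^(−ℓᵢ) = 1/8 + 2/8 + 2/8 + 2/8 + 1/8 = 8/8 = 1.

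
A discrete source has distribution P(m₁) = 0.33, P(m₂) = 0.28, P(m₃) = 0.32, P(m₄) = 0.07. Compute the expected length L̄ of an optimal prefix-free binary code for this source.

2 bits/symbol

Repeatedly combine the two least-probable nodes; the expected code length is the sum of the merged weights.
merge 7/100 + 7/25 → 7/20
merge 8/25 + 33/100 → 13/20
merge 7/20 + 13/20 → 1
L = 7/20 + 13/20 + 1 = 2 bits/symbol.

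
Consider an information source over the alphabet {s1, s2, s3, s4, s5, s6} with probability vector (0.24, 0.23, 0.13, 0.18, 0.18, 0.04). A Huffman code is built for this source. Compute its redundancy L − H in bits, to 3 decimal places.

Entropy H = −Σ p log₂ p ≈ 2.4408 bits.
Huffman merges: 1/25+13/100→17/100; 17/100+9/50→7/20; 9/50+23/100→41/100; 6/25+7/20→59/100; 41/100+59/100→1. L = 63/25 ≈ 2.5200.
L − H = 2.5200 − 2.4408 = 0.079 bits.

0.079 bits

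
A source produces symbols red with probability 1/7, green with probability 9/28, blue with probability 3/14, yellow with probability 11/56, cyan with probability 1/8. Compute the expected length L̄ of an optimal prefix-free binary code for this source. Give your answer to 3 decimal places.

2.268 bits/symbol

Repeatedly combine the two least-probable nodes; the expected code length is the sum of the merged weights.
merge 1/8 + 1/7 → 15/56
merge 11/56 + 3/14 → 23/56
merge 15/56 + 9/28 → 33/56
merge 23/56 + 33/56 → 1
L = 15/56 + 23/56 + 33/56 + 1 = 127/56 ≈ 2.268 bits/symbol.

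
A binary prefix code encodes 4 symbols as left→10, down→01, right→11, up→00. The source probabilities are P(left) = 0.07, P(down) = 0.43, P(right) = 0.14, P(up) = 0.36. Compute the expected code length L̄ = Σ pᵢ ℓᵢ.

2 bits/symbol

L̄ = Σ pᵢ·ℓᵢ = 0.07·2 + 0.43·2 + 0.14·2 + 0.36·2 = 2 bits/symbol.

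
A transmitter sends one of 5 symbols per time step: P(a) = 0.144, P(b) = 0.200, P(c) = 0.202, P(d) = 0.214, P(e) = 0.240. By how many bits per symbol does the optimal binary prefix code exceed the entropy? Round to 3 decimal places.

0.041 bits

Entropy H = −Σ p log₂ p ≈ 2.3033 bits.
Huffman merges: 18/125+1/5→43/125; 101/500+107/500→52/125; 6/25+43/125→73/125; 52/125+73/125→1. L = 293/125 ≈ 2.3440.
L − H = 2.3440 − 2.3033 = 0.041 bits.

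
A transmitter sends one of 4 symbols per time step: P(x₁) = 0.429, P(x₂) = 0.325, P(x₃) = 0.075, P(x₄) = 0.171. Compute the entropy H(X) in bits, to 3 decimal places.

H = −Σ pᵢ log₂ pᵢ.
−0.429·log₂(0.429) = 0.5238
−0.325·log₂(0.325) = 0.5270
−0.075·log₂(0.075) = 0.2803
−0.171·log₂(0.171) = 0.4357
Sum ≈ 1.7667 → 1.767 bits.

1.767 bits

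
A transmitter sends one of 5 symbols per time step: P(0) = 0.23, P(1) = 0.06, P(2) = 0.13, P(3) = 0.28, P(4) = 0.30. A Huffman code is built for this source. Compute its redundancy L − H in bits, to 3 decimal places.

0.041 bits

Entropy H = −Σ p log₂ p ≈ 2.1492 bits.
Huffman merges: 3/50+13/100→19/100; 19/100+23/100→21/50; 7/25+3/10→29/50; 21/50+29/50→1. L = 219/100 ≈ 2.1900.
L − H = 2.1900 − 2.1492 = 0.041 bits.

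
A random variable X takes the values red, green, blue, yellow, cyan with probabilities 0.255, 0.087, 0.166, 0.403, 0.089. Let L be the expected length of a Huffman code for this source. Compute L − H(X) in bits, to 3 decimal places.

Entropy H = −Σ p log₂ p ≈ 2.0783 bits.
Huffman merges: 87/1000+89/1000→22/125; 83/500+22/125→171/500; 51/200+171/500→597/1000; 403/1000+597/1000→1. L = 423/200 ≈ 2.1150.
L − H = 2.1150 − 2.0783 = 0.037 bits.

0.037 bits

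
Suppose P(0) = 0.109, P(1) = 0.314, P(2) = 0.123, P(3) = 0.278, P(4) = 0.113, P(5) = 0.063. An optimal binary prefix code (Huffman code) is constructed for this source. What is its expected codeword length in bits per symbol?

Repeatedly combine the two least-probable nodes; the expected code length is the sum of the merged weights.
merge 63/1000 + 109/1000 → 43/250
merge 113/1000 + 123/1000 → 59/250
merge 43/250 + 59/250 → 51/125
merge 139/500 + 157/500 → 74/125
merge 51/125 + 74/125 → 1
L = 43/250 + 59/250 + 51/125 + 74/125 + 1 = 301/125 = 2.408 bits/symbol.

2.408 bits/symbol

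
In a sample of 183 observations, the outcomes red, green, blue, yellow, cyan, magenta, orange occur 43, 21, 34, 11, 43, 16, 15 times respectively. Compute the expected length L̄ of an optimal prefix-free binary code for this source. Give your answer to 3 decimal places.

2.672 bits/symbol

Probabilities are the counts divided by 183.
Repeatedly combine the two least-probable nodes; the expected code length is the sum of the merged weights.
merge 11/183 + 5/61 → 26/183
merge 16/183 + 7/61 → 37/183
merge 26/183 + 34/183 → 20/61
merge 37/183 + 43/183 → 80/183
merge 43/183 + 20/61 → 103/183
merge 80/183 + 103/183 → 1
L = 26/183 + 37/183 + 20/61 + 80/183 + 103/183 + 1 = 163/61 ≈ 2.672 bits/symbol.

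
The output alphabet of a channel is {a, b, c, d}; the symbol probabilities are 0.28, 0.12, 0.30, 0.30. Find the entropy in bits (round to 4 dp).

H = −Σ pᵢ log₂ pᵢ.
−0.28·log₂(0.28) = 0.5142
−0.12·log₂(0.12) = 0.3671
−0.30·log₂(0.30) = 0.5211
−0.30·log₂(0.30) = 0.5211
Sum ≈ 1.9235 → 1.9235 bits.

1.9235 bits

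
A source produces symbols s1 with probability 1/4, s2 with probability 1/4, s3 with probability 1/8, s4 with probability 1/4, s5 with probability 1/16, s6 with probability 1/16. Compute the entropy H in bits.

2.375 bits

Each probability is a power of 1/2, so log₂(1/p) is an integer.
H = Σ p·log₂(1/p) = 1/4·2 + 1/4·2 + 1/8·3 + 1/4·2 + 1/16·4 + 1/16·4 = 2.375 bits.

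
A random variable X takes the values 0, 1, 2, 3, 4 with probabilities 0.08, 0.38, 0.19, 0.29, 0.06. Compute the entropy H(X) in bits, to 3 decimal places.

2.039 bits

H = −Σ pᵢ log₂ pᵢ.
−0.08·log₂(0.08) = 0.2915
−0.38·log₂(0.38) = 0.5305
−0.19·log₂(0.19) = 0.4552
−0.29·log₂(0.29) = 0.5179
−0.06·log₂(0.06) = 0.2435
Sum ≈ 2.0386 → 2.039 bits.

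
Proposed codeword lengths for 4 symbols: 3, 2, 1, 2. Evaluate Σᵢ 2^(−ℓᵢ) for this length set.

1.125

With common denominator 2^3 = 8: Σ 2^(−ℓᵢ) = 1/8 + 2/8 + 4/8 + 2/8 = 9/8 = 1.125.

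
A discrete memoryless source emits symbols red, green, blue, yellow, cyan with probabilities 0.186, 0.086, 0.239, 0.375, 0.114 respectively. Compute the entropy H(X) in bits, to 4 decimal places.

H = −Σ pᵢ log₂ pᵢ.
−0.186·log₂(0.186) = 0.4514
−0.086·log₂(0.086) = 0.3044
−0.239·log₂(0.239) = 0.4935
−0.375·log₂(0.375) = 0.5306
−0.114·log₂(0.114) = 0.3571
Sum ≈ 2.1371 → 2.1371 bits.

2.1371 bits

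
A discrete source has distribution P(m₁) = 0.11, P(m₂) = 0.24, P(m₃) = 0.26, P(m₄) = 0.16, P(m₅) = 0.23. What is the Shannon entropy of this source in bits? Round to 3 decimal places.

2.260 bits

H = −Σ pᵢ log₂ pᵢ.
−0.11·log₂(0.11) = 0.3503
−0.24·log₂(0.24) = 0.4941
−0.26·log₂(0.26) = 0.5053
−0.16·log₂(0.16) = 0.4230
−0.23·log₂(0.23) = 0.4877
Sum ≈ 2.2604 → 2.260 bits.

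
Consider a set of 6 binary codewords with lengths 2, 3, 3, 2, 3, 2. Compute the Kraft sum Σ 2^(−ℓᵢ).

With common denominator 2^3 = 8: Σ 2^(−ℓᵢ) = 2/8 + 1/8 + 1/8 + 2/8 + 1/8 + 2/8 = 9/8 = 1.125.

1.125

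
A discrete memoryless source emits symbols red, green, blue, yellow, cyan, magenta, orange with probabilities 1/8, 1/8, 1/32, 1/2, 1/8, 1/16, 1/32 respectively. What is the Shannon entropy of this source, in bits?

Each probability is a power of 1/2, so log₂(1/p) is an integer.
H = Σ p·log₂(1/p) = 1/8·3 + 1/8·3 + 1/32·5 + 1/2·1 + 1/8·3 + 1/16·4 + 1/32·5 = 2.1875 bits.

2.1875 bits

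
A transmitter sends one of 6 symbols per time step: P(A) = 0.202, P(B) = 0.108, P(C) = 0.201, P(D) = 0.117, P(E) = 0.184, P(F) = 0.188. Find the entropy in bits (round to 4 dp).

2.5430 bits

H = −Σ pᵢ log₂ pᵢ.
−0.202·log₂(0.202) = 0.4661
−0.108·log₂(0.108) = 0.3468
−0.201·log₂(0.201) = 0.4653
−0.117·log₂(0.117) = 0.3622
−0.184·log₂(0.184) = 0.4494
−0.188·log₂(0.188) = 0.4533
Sum ≈ 2.5430 → 2.5430 bits.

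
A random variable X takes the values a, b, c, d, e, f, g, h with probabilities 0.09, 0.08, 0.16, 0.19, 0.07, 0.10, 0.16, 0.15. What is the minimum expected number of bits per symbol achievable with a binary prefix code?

2.96 bits/symbol

Repeatedly combine the two least-probable nodes; the expected code length is the sum of the merged weights.
merge 7/100 + 2/25 → 3/20
merge 9/100 + 1/10 → 19/100
merge 3/20 + 3/20 → 3/10
merge 4/25 + 4/25 → 8/25
merge 19/100 + 19/100 → 19/50
merge 3/10 + 8/25 → 31/50
merge 19/50 + 31/50 → 1
L = 3/20 + 19/100 + 3/10 + 8/25 + 19/50 + 31/50 + 1 = 74/25 = 2.96 bits/symbol.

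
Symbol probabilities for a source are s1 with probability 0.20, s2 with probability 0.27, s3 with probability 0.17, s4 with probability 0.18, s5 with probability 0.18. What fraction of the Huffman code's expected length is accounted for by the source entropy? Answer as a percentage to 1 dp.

Entropy H = −Σ p log₂ p ≈ 2.2996 bits.
Huffman merges: 17/100+9/50→7/20; 9/50+1/5→19/50; 27/100+7/20→31/50; 19/50+31/50→1. L = 47/20 ≈ 2.3500.
Efficiency = H/L = 2.2996/2.3500 = 97.9%.

97.9%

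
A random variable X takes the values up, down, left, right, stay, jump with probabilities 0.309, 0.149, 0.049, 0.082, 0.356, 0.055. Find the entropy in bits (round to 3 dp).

2.202 bits

H = −Σ pᵢ log₂ pᵢ.
−0.309·log₂(0.309) = 0.5235
−0.149·log₂(0.149) = 0.4092
−0.049·log₂(0.049) = 0.2132
−0.082·log₂(0.082) = 0.2959
−0.356·log₂(0.356) = 0.5305
−0.055·log₂(0.055) = 0.2301
Sum ≈ 2.2025 → 2.202 bits.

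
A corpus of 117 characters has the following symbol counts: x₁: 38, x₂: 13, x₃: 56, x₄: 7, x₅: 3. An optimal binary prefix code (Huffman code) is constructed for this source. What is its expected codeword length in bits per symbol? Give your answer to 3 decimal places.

Probabilities are the counts divided by 117.
Repeatedly combine the two least-probable nodes; the expected code length is the sum of the merged weights.
merge 1/39 + 7/117 → 10/117
merge 10/117 + 1/9 → 23/117
merge 23/117 + 38/117 → 61/117
merge 56/117 + 61/117 → 1
L = 10/117 + 23/117 + 61/117 + 1 = 211/117 ≈ 1.803 bits/symbol.

1.803 bits/symbol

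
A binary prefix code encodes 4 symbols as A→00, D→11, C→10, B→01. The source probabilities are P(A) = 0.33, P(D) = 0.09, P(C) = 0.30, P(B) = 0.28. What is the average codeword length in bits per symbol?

L̄ = Σ pᵢ·ℓᵢ = 0.33·2 + 0.09·2 + 0.30·2 + 0.28·2 = 2 bits/symbol.

2 bits/symbol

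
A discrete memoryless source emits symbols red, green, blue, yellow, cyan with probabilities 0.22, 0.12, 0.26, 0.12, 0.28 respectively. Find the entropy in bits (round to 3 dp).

H = −Σ pᵢ log₂ pᵢ.
−0.22·log₂(0.22) = 0.4806
−0.12·log₂(0.12) = 0.3671
−0.26·log₂(0.26) = 0.5053
−0.12·log₂(0.12) = 0.3671
−0.28·log₂(0.28) = 0.5142
Sum ≈ 2.2342 → 2.234 bits.

2.234 bits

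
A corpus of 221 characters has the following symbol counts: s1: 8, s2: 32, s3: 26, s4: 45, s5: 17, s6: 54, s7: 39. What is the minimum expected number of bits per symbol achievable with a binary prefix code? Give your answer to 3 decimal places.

Probabilities are the counts divided by 221.
Repeatedly combine the two least-probable nodes; the expected code length is the sum of the merged weights.
merge 8/221 + 1/13 → 25/221
merge 25/221 + 2/17 → 3/13
merge 32/221 + 3/17 → 71/221
merge 45/221 + 3/13 → 96/221
merge 54/221 + 71/221 → 125/221
merge 96/221 + 125/221 → 1
L = 25/221 + 3/13 + 71/221 + 96/221 + 125/221 + 1 = 589/221 ≈ 2.665 bits/symbol.

2.665 bits/symbol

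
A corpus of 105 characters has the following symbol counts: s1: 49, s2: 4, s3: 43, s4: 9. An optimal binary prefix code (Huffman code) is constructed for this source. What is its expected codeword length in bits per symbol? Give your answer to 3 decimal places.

Probabilities are the counts divided by 105.
Repeatedly combine the two least-probable nodes; the expected code length is the sum of the merged weights.
merge 4/105 + 3/35 → 13/105
merge 13/105 + 43/105 → 8/15
merge 7/15 + 8/15 → 1
L = 13/105 + 8/15 + 1 = 58/35 ≈ 1.657 bits/symbol.

1.657 bits/symbol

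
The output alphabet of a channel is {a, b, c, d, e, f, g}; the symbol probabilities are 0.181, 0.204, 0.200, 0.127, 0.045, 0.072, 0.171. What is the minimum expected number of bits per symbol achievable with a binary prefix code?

2.713 bits/symbol

Repeatedly combine the two least-probable nodes; the expected code length is the sum of the merged weights.
merge 9/200 + 9/125 → 117/1000
merge 117/1000 + 127/1000 → 61/250
merge 171/1000 + 181/1000 → 44/125
merge 1/5 + 51/250 → 101/250
merge 61/250 + 44/125 → 149/250
merge 101/250 + 149/250 → 1
L = 117/1000 + 61/250 + 44/125 + 101/250 + 149/250 + 1 = 2713/1000 = 2.713 bits/symbol.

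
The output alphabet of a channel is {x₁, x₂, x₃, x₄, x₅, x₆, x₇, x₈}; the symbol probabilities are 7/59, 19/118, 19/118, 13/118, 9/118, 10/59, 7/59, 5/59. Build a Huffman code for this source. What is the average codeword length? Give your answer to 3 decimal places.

2.992 bits/symbol

Repeatedly combine the two least-probable nodes; the expected code length is the sum of the merged weights.
merge 9/118 + 5/59 → 19/118
merge 13/118 + 7/59 → 27/118
merge 7/59 + 19/118 → 33/118
merge 19/118 + 19/118 → 19/59
merge 10/59 + 27/118 → 47/118
merge 33/118 + 19/59 → 71/118
merge 47/118 + 71/118 → 1
L = 19/118 + 27/118 + 33/118 + 19/59 + 47/118 + 71/118 + 1 = 353/118 ≈ 2.992 bits/symbol.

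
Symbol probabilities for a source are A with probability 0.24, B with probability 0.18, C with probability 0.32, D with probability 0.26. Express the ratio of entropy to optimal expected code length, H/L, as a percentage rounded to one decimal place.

98.5%

Entropy H = −Σ p log₂ p ≈ 1.9708 bits.
Huffman merges: 9/50+6/25→21/50; 13/50+8/25→29/50; 21/50+29/50→1. L = 2 ≈ 2.0000.
Efficiency = H/L = 1.9708/2.0000 = 98.5%.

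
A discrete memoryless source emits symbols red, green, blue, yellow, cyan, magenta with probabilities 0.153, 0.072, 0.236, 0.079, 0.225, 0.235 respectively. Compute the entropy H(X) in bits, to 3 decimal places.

2.444 bits

H = −Σ pᵢ log₂ pᵢ.
−0.153·log₂(0.153) = 0.4144
−0.072·log₂(0.072) = 0.2733
−0.236·log₂(0.236) = 0.4916
−0.079·log₂(0.079) = 0.2893
−0.225·log₂(0.225) = 0.4842
−0.235·log₂(0.235) = 0.4910
Sum ≈ 2.4438 → 2.444 bits.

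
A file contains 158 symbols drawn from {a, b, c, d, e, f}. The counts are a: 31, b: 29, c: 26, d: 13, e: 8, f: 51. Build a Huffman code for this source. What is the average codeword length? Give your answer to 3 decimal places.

2.430 bits/symbol

Probabilities are the counts divided by 158.
Repeatedly combine the two least-probable nodes; the expected code length is the sum of the merged weights.
merge 4/79 + 13/158 → 21/158
merge 21/158 + 13/79 → 47/158
merge 29/158 + 31/158 → 30/79
merge 47/158 + 51/158 → 49/79
merge 30/79 + 49/79 → 1
L = 21/158 + 47/158 + 30/79 + 49/79 + 1 = 192/79 ≈ 2.430 bits/symbol.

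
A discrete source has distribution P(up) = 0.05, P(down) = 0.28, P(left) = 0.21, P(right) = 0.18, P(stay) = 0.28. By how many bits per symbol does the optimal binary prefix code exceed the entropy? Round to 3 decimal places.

Entropy H = −Σ p log₂ p ≈ 2.1627 bits.
Huffman merges: 1/20+9/50→23/100; 21/100+23/100→11/25; 7/25+7/25→14/25; 11/25+14/25→1. L = 223/100 ≈ 2.2300.
L − H = 2.2300 − 2.1627 = 0.067 bits.

0.067 bits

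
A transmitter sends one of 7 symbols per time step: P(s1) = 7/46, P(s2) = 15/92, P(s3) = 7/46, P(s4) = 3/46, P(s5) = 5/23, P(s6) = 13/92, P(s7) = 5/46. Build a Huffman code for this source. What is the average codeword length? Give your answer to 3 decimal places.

2.783 bits/symbol

Repeatedly combine the two least-probable nodes; the expected code length is the sum of the merged weights.
merge 3/46 + 5/46 → 4/23
merge 13/92 + 7/46 → 27/92
merge 7/46 + 15/92 → 29/92
merge 4/23 + 5/23 → 9/23
merge 27/92 + 29/92 → 14/23
merge 9/23 + 14/23 → 1
L = 4/23 + 27/92 + 29/92 + 9/23 + 14/23 + 1 = 64/23 ≈ 2.783 bits/symbol.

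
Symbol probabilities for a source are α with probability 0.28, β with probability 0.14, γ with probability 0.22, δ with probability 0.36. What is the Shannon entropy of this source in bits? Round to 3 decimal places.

H = −Σ pᵢ log₂ pᵢ.
−0.28·log₂(0.28) = 0.5142
−0.14·log₂(0.14) = 0.3971
−0.22·log₂(0.22) = 0.4806
−0.36·log₂(0.36) = 0.5306
Sum ≈ 1.9225 → 1.923 bits.

1.923 bits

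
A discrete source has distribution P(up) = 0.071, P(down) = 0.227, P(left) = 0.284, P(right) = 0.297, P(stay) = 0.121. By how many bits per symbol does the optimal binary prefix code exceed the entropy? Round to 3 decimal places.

0.031 bits

Entropy H = −Σ p log₂ p ≈ 2.1612 bits.
Huffman merges: 71/1000+121/1000→24/125; 24/125+227/1000→419/1000; 71/250+297/1000→581/1000; 419/1000+581/1000→1. L = 274/125 ≈ 2.1920.
L − H = 2.1920 − 2.1612 = 0.031 bits.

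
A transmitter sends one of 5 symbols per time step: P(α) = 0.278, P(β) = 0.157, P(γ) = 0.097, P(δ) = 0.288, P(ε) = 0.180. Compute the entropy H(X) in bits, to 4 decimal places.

2.2218 bits

H = −Σ pᵢ log₂ pᵢ.
−0.278·log₂(0.278) = 0.5134
−0.157·log₂(0.157) = 0.4194
−0.097·log₂(0.097) = 0.3265
−0.288·log₂(0.288) = 0.5172
−0.180·log₂(0.180) = 0.4453
Sum ≈ 2.2218 → 2.2218 bits.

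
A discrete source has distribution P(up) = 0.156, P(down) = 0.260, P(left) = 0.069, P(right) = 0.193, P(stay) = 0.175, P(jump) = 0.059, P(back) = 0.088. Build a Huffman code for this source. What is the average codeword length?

2.675 bits/symbol

Repeatedly combine the two least-probable nodes; the expected code length is the sum of the merged weights.
merge 59/1000 + 69/1000 → 16/125
merge 11/125 + 16/125 → 27/125
merge 39/250 + 7/40 → 331/1000
merge 193/1000 + 27/125 → 409/1000
merge 13/50 + 331/1000 → 591/1000
merge 409/1000 + 591/1000 → 1
L = 16/125 + 27/125 + 331/1000 + 409/1000 + 591/1000 + 1 = 107/40 = 2.675 bits/symbol.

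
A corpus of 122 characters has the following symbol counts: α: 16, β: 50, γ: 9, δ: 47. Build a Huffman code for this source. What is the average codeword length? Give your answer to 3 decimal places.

Probabilities are the counts divided by 122.
Repeatedly combine the two least-probable nodes; the expected code length is the sum of the merged weights.
merge 9/122 + 8/61 → 25/122
merge 25/122 + 47/122 → 36/61
merge 25/61 + 36/61 → 1
L = 25/122 + 36/61 + 1 = 219/122 ≈ 1.795 bits/symbol.

1.795 bits/symbol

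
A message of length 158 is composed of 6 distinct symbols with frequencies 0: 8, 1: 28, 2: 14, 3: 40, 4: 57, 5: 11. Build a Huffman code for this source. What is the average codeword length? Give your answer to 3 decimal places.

2.329 bits/symbol

Probabilities are the counts divided by 158.
Repeatedly combine the two least-probable nodes; the expected code length is the sum of the merged weights.
merge 4/79 + 11/158 → 19/158
merge 7/79 + 19/158 → 33/158
merge 14/79 + 33/158 → 61/158
merge 20/79 + 57/158 → 97/158
merge 61/158 + 97/158 → 1
L = 19/158 + 33/158 + 61/158 + 97/158 + 1 = 184/79 ≈ 2.329 bits/symbol.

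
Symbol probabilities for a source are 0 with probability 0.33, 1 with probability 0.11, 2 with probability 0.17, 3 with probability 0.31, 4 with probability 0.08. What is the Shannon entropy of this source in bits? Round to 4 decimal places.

H = −Σ pᵢ log₂ pᵢ.
−0.33·log₂(0.33) = 0.5278
−0.11·log₂(0.11) = 0.3503
−0.17·log₂(0.17) = 0.4346
−0.31·log₂(0.31) = 0.5238
−0.08·log₂(0.08) = 0.2915
Sum ≈ 2.1280 → 2.1280 bits.

2.1280 bits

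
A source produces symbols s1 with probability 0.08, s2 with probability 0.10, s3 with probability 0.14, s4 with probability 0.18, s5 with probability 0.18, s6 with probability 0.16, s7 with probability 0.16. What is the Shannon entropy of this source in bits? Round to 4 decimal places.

2.7575 bits

H = −Σ pᵢ log₂ pᵢ.
−0.08·log₂(0.08) = 0.2915
−0.10·log₂(0.10) = 0.3322
−0.14·log₂(0.14) = 0.3971
−0.18·log₂(0.18) = 0.4453
−0.18·log₂(0.18) = 0.4453
−0.16·log₂(0.16) = 0.4230
−0.16·log₂(0.16) = 0.4230
Sum ≈ 2.7575 → 2.7575 bits.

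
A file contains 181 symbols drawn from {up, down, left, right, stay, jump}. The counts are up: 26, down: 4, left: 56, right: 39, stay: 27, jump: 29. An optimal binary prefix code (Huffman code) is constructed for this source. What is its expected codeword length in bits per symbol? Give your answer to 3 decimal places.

Probabilities are the counts divided by 181.
Repeatedly combine the two least-probable nodes; the expected code length is the sum of the merged weights.
merge 4/181 + 26/181 → 30/181
merge 27/181 + 29/181 → 56/181
merge 30/181 + 39/181 → 69/181
merge 56/181 + 56/181 → 112/181
merge 69/181 + 112/181 → 1
L = 30/181 + 56/181 + 69/181 + 112/181 + 1 = 448/181 ≈ 2.475 bits/symbol.

2.475 bits/symbol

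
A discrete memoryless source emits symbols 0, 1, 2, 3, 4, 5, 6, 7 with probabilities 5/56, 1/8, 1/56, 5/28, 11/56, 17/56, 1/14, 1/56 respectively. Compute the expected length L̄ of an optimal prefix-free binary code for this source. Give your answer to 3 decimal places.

2.643 bits/symbol

Repeatedly combine the two least-probable nodes; the expected code length is the sum of the merged weights.
merge 1/56 + 1/56 → 1/28
merge 1/28 + 1/14 → 3/28
merge 5/56 + 3/28 → 11/56
merge 1/8 + 5/28 → 17/56
merge 11/56 + 11/56 → 11/28
merge 17/56 + 17/56 → 17/28
merge 11/28 + 17/28 → 1
L = 1/28 + 3/28 + 11/56 + 17/56 + 11/28 + 17/28 + 1 = 37/14 ≈ 2.643 bits/symbol.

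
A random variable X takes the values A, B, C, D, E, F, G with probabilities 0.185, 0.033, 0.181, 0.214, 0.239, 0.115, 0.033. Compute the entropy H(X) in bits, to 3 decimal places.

H = −Σ pᵢ log₂ pᵢ.
−0.185·log₂(0.185) = 0.4504
−0.033·log₂(0.033) = 0.1624
−0.181·log₂(0.181) = 0.4463
−0.214·log₂(0.214) = 0.4760
−0.239·log₂(0.239) = 0.4935
−0.115·log₂(0.115) = 0.3588
−0.033·log₂(0.033) = 0.1624
Sum ≈ 2.5499 → 2.550 bits.

2.550 bits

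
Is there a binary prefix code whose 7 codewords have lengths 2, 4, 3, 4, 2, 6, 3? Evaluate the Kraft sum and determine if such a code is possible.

0.890625; yes

With common denominator 2^6 = 64: Σ 2^(−ℓᵢ) = 16/64 + 4/64 + 8/64 + 4/64 + 16/64 + 1/64 + 8/64 = 57/64 = 0.890625.
Kraft's inequality requires Σ ≤ 1; here Σ = 0.890625 ≤ 1, so such a prefix code exists.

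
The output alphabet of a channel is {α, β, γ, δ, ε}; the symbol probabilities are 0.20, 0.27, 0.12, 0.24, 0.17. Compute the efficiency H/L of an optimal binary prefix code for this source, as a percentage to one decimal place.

Entropy H = −Σ p log₂ p ≈ 2.2702 bits.
Huffman merges: 3/25+17/100→29/100; 1/5+6/25→11/25; 27/100+29/100→14/25; 11/25+14/25→1. L = 229/100 ≈ 2.2900.
Efficiency = H/L = 2.2702/2.2900 = 99.1%.

99.1%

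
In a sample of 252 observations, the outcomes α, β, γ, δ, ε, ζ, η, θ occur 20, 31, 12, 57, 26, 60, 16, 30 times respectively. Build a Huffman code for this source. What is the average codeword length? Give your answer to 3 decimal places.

2.829 bits/symbol

Probabilities are the counts divided by 252.
Repeatedly combine the two least-probable nodes; the expected code length is the sum of the merged weights.
merge 1/21 + 4/63 → 1/9
merge 5/63 + 13/126 → 23/126
merge 1/9 + 5/42 → 29/126
merge 31/252 + 23/126 → 11/36
merge 19/84 + 29/126 → 115/252
merge 5/21 + 11/36 → 137/252
merge 115/252 + 137/252 → 1
L = 1/9 + 23/126 + 29/126 + 11/36 + 115/252 + 137/252 + 1 = 713/252 ≈ 2.829 bits/symbol.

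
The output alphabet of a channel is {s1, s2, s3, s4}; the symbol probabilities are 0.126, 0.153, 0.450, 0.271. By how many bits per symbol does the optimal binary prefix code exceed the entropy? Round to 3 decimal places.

0.009 bits

Entropy H = −Σ p log₂ p ≈ 1.8198 bits.
Huffman merges: 63/500+153/1000→279/1000; 271/1000+279/1000→11/20; 9/20+11/20→1. L = 1829/1000 ≈ 1.8290.
L − H = 1.8290 − 1.8198 = 0.009 bits.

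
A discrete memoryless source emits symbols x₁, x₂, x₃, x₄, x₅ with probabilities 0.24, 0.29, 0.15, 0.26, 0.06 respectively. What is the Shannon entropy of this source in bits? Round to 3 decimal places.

H = −Σ pᵢ log₂ pᵢ.
−0.24·log₂(0.24) = 0.4941
−0.29·log₂(0.29) = 0.5179
−0.15·log₂(0.15) = 0.4105
−0.26·log₂(0.26) = 0.5053
−0.06·log₂(0.06) = 0.2435
Sum ≈ 2.1714 → 2.171 bits.

2.171 bits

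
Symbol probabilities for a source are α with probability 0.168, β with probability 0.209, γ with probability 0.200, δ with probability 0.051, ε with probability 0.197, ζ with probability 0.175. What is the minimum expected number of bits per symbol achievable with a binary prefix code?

2.591 bits/symbol

Repeatedly combine the two least-probable nodes; the expected code length is the sum of the merged weights.
merge 51/1000 + 21/125 → 219/1000
merge 7/40 + 197/1000 → 93/250
merge 1/5 + 209/1000 → 409/1000
merge 219/1000 + 93/250 → 591/1000
merge 409/1000 + 591/1000 → 1
L = 219/1000 + 93/250 + 409/1000 + 591/1000 + 1 = 2591/1000 = 2.591 bits/symbol.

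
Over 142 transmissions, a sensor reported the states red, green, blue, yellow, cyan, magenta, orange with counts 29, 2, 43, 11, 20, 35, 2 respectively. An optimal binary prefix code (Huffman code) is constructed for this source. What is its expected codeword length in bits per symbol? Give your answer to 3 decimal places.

Probabilities are the counts divided by 142.
Repeatedly combine the two least-probable nodes; the expected code length is the sum of the merged weights.
merge 1/71 + 1/71 → 2/71
merge 2/71 + 11/142 → 15/142
merge 15/142 + 10/71 → 35/142
merge 29/142 + 35/142 → 32/71
merge 35/142 + 43/142 → 39/71
merge 32/71 + 39/71 → 1
L = 2/71 + 15/142 + 35/142 + 32/71 + 39/71 + 1 = 169/71 ≈ 2.380 bits/symbol.

2.380 bits/symbol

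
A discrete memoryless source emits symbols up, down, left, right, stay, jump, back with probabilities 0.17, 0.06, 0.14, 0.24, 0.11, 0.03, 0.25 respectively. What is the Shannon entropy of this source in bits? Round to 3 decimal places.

2.571 bits

H = −Σ pᵢ log₂ pᵢ.
−0.17·log₂(0.17) = 0.4346
−0.06·log₂(0.06) = 0.2435
−0.14·log₂(0.14) = 0.3971
−0.24·log₂(0.24) = 0.4941
−0.11·log₂(0.11) = 0.3503
−0.03·log₂(0.03) = 0.1518
−0.25·log₂(0.25) = 0.5000
Sum ≈ 2.5714 → 2.571 bits.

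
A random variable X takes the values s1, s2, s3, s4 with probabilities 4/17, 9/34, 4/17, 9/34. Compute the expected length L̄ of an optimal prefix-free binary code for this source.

2 bits/symbol

Repeatedly combine the two least-probable nodes; the expected code length is the sum of the merged weights.
merge 4/17 + 4/17 → 8/17
merge 9/34 + 9/34 → 9/17
merge 8/17 + 9/17 → 1
L = 8/17 + 9/17 + 1 = 2 bits/symbol.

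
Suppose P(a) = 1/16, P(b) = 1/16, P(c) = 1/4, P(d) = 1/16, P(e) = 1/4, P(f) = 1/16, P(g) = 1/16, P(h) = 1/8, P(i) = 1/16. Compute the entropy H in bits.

2.875 bits

Each probability is a power of 1/2, so log₂(1/p) is an integer.
H = Σ p·log₂(1/p) = 1/16·4 + 1/16·4 + 1/4·2 + 1/16·4 + 1/4·2 + 1/16·4 + 1/16·4 + 1/8·3 + 1/16·4 = 2.875 bits.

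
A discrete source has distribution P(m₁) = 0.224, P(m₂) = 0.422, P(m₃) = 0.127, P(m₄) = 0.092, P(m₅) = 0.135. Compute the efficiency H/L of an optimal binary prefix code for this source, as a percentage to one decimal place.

97.3%

Entropy H = −Σ p log₂ p ≈ 2.0935 bits.
Huffman merges: 23/250+127/1000→219/1000; 27/200+219/1000→177/500; 28/125+177/500→289/500; 211/500+289/500→1. L = 2151/1000 ≈ 2.1510.
Efficiency = H/L = 2.0935/2.1510 = 97.3%.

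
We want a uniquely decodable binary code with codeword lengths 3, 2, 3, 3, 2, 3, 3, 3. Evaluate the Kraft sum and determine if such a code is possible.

With common denominator 2^3 = 8: Σ 2^(−ℓᵢ) = 1/8 + 2/8 + 1/8 + 1/8 + 2/8 + 1/8 + 1/8 + 1/8 = 10/8 = 1.25.
Kraft's inequality requires Σ ≤ 1; here Σ = 1.25 > 1, so no such prefix code exists.

1.25; no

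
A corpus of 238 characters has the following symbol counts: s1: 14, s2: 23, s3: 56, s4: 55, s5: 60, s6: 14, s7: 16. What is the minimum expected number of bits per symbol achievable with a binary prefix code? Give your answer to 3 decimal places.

2.563 bits/symbol

Probabilities are the counts divided by 238.
Repeatedly combine the two least-probable nodes; the expected code length is the sum of the merged weights.
merge 1/17 + 1/17 → 2/17
merge 8/119 + 23/238 → 39/238
merge 2/17 + 39/238 → 67/238
merge 55/238 + 4/17 → 111/238
merge 30/119 + 67/238 → 127/238
merge 111/238 + 127/238 → 1
L = 2/17 + 39/238 + 67/238 + 111/238 + 127/238 + 1 = 305/119 ≈ 2.563 bits/symbol.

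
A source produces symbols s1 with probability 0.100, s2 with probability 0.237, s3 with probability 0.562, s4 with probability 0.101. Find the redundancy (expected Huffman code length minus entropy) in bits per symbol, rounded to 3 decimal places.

0.013 bits

Entropy H = −Σ p log₂ p ≈ 1.6257 bits.
Huffman merges: 1/10+101/1000→201/1000; 201/1000+237/1000→219/500; 219/500+281/500→1. L = 1639/1000 ≈ 1.6390.
L − H = 1.6390 − 1.6257 = 0.013 bits.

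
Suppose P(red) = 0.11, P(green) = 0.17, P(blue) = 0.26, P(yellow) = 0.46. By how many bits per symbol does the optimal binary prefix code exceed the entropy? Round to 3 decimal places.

0.015 bits

Entropy H = −Σ p log₂ p ≈ 1.8055 bits.
Huffman merges: 11/100+17/100→7/25; 13/50+7/25→27/50; 23/50+27/50→1. L = 91/50 ≈ 1.8200.
L − H = 1.8200 − 1.8055 = 0.015 bits.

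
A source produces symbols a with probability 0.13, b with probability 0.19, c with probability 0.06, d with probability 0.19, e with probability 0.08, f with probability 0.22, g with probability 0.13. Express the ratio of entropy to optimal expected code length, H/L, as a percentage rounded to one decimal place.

98.6%

Entropy H = −Σ p log₂ p ≈ 2.6914 bits.
Huffman merges: 3/50+2/25→7/50; 13/100+13/100→13/50; 7/50+19/100→33/100; 19/100+11/50→41/100; 13/50+33/100→59/100; 41/100+59/100→1. L = 273/100 ≈ 2.7300.
Efficiency = H/L = 2.6914/2.7300 = 98.6%.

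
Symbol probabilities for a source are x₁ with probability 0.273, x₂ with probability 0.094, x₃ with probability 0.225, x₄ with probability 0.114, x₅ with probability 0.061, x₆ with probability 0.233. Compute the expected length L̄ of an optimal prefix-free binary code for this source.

Repeatedly combine the two least-probable nodes; the expected code length is the sum of the merged weights.
merge 61/1000 + 47/500 → 31/200
merge 57/500 + 31/200 → 269/1000
merge 9/40 + 233/1000 → 229/500
merge 269/1000 + 273/1000 → 271/500
merge 229/500 + 271/500 → 1
L = 31/200 + 269/1000 + 229/500 + 271/500 + 1 = 303/125 = 2.424 bits/symbol.

2.424 bits/symbol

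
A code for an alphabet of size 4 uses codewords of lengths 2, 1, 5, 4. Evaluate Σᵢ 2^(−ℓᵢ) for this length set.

0.84375

With common denominator 2^5 = 32: Σ 2^(−ℓᵢ) = 8/32 + 16/32 + 1/32 + 2/32 = 27/32 = 0.84375.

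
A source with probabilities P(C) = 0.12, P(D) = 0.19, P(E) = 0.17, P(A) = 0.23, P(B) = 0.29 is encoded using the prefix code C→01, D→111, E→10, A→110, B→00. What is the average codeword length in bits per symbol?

L̄ = Σ pᵢ·ℓᵢ = 0.12·2 + 0.19·3 + 0.17·2 + 0.23·3 + 0.29·2 = 2.42 bits/symbol.

2.42 bits/symbol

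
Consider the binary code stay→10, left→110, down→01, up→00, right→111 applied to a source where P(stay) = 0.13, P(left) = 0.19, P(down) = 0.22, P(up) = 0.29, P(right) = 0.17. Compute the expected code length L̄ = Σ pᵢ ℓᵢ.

L̄ = Σ pᵢ·ℓᵢ = 0.13·2 + 0.19·3 + 0.22·2 + 0.29·2 + 0.17·3 = 2.36 bits/symbol.

2.36 bits/symbol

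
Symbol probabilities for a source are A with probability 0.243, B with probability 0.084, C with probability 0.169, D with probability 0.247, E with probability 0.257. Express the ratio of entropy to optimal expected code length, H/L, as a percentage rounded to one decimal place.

Entropy H = −Σ p log₂ p ≈ 2.2317 bits.
Huffman merges: 21/250+169/1000→253/1000; 243/1000+247/1000→49/100; 253/1000+257/1000→51/100; 49/100+51/100→1. L = 2253/1000 ≈ 2.2530.
Efficiency = H/L = 2.2317/2.2530 = 99.1%.

99.1%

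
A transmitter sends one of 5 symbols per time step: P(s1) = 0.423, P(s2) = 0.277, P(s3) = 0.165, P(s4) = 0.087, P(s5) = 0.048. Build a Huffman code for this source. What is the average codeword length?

Repeatedly combine the two least-probable nodes; the expected code length is the sum of the merged weights.
merge 6/125 + 87/1000 → 27/200
merge 27/200 + 33/200 → 3/10
merge 277/1000 + 3/10 → 577/1000
merge 423/1000 + 577/1000 → 1
L = 27/200 + 3/10 + 577/1000 + 1 = 503/250 = 2.012 bits/symbol.

2.012 bits/symbol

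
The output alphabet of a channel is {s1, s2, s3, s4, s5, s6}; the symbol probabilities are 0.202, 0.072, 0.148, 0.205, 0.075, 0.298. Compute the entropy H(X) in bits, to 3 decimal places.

2.417 bits

H = −Σ pᵢ log₂ pᵢ.
−0.202·log₂(0.202) = 0.4661
−0.072·log₂(0.072) = 0.2733
−0.148·log₂(0.148) = 0.4079
−0.205·log₂(0.205) = 0.4687
−0.075·log₂(0.075) = 0.2803
−0.298·log₂(0.298) = 0.5205
Sum ≈ 2.4168 → 2.417 bits.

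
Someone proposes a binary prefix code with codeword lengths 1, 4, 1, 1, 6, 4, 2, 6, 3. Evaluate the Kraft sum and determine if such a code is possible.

With common denominator 2^6 = 64: Σ 2^(−ℓᵢ) = 32/64 + 4/64 + 32/64 + 32/64 + 1/64 + 4/64 + 16/64 + 1/64 + 8/64 = 130/64 = 2.03125.
Kraft's inequality requires Σ ≤ 1; here Σ = 2.03125 > 1, so no such prefix code exists.

2.03125; no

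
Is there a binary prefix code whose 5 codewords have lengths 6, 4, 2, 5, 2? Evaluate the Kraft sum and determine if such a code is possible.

0.609375; yes

With common denominator 2^6 = 64: Σ 2^(−ℓᵢ) = 1/64 + 4/64 + 16/64 + 2/64 + 16/64 = 39/64 = 0.609375.
Kraft's inequality requires Σ ≤ 1; here Σ = 0.609375 ≤ 1, so such a prefix code exists.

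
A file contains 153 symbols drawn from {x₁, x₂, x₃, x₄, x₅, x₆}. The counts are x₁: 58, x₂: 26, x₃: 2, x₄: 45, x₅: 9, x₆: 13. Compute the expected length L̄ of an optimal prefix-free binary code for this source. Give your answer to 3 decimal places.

2.176 bits/symbol

Probabilities are the counts divided by 153.
Repeatedly combine the two least-probable nodes; the expected code length is the sum of the merged weights.
merge 2/153 + 1/17 → 11/153
merge 11/153 + 13/153 → 8/51
merge 8/51 + 26/153 → 50/153
merge 5/17 + 50/153 → 95/153
merge 58/153 + 95/153 → 1
L = 11/153 + 8/51 + 50/153 + 95/153 + 1 = 37/17 ≈ 2.176 bits/symbol.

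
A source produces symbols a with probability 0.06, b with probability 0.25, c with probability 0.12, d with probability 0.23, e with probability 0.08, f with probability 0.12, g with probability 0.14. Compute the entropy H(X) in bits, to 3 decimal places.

H = −Σ pᵢ log₂ pᵢ.
−0.06·log₂(0.06) = 0.2435
−0.25·log₂(0.25) = 0.5000
−0.12·log₂(0.12) = 0.3671
−0.23·log₂(0.23) = 0.4877
−0.08·log₂(0.08) = 0.2915
−0.12·log₂(0.12) = 0.3671
−0.14·log₂(0.14) = 0.3971
Sum ≈ 2.6540 → 2.654 bits.

2.654 bits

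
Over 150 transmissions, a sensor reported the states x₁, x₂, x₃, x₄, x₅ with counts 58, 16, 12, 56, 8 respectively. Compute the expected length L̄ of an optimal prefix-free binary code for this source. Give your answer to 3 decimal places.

1.987 bits/symbol

Probabilities are the counts divided by 150.
Repeatedly combine the two least-probable nodes; the expected code length is the sum of the merged weights.
merge 4/75 + 2/25 → 2/15
merge 8/75 + 2/15 → 6/25
merge 6/25 + 28/75 → 46/75
merge 29/75 + 46/75 → 1
L = 2/15 + 6/25 + 46/75 + 1 = 149/75 ≈ 1.987 bits/symbol.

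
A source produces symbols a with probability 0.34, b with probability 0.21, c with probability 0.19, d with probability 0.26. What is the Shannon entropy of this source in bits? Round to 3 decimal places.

H = −Σ pᵢ log₂ pᵢ.
−0.34·log₂(0.34) = 0.5292
−0.21·log₂(0.21) = 0.4728
−0.19·log₂(0.19) = 0.4552
−0.26·log₂(0.26) = 0.5053
Sum ≈ 1.9625 → 1.963 bits.

1.963 bits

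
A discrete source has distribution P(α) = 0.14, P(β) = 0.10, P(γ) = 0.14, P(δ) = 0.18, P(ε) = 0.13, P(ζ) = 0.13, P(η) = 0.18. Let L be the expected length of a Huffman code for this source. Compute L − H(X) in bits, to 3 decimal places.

Entropy H = −Σ p log₂ p ≈ 2.7823 bits.
Huffman merges: 1/10+13/100→23/100; 13/100+7/50→27/100; 7/50+9/50→8/25; 9/50+23/100→41/100; 27/100+8/25→59/100; 41/100+59/100→1. L = 141/50 ≈ 2.8200.
L − H = 2.8200 − 2.7823 = 0.038 bits.

0.038 bits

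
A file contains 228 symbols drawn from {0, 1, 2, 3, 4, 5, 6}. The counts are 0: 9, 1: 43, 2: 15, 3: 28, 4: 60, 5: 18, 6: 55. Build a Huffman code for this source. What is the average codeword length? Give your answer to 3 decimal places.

2.596 bits/symbol

Probabilities are the counts divided by 228.
Repeatedly combine the two least-probable nodes; the expected code length is the sum of the merged weights.
merge 3/76 + 5/76 → 2/19
merge 3/38 + 2/19 → 7/38
merge 7/57 + 7/38 → 35/114
merge 43/228 + 55/228 → 49/114
merge 5/19 + 35/114 → 65/114
merge 49/114 + 65/114 → 1
L = 2/19 + 7/38 + 35/114 + 49/114 + 65/114 + 1 = 148/57 ≈ 2.596 bits/symbol.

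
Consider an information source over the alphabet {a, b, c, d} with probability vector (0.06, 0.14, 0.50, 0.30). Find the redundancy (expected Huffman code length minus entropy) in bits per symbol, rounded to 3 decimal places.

Entropy H = −Σ p log₂ p ≈ 1.6617 bits.
Huffman merges: 3/50+7/50→1/5; 1/5+3/10→1/2; 1/2+1/2→1. L = 17/10 ≈ 1.7000.
L − H = 1.7000 − 1.6617 = 0.038 bits.

0.038 bits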